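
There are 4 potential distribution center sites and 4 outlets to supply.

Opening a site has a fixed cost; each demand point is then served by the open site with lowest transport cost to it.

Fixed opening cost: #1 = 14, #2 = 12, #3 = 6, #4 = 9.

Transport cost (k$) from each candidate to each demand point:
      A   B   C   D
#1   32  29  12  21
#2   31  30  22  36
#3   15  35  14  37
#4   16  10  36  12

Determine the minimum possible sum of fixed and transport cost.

66

Open {#3, #4}: assign each demand point to its cheapest open site.
  A→#3 15, B→#4 10, C→#3 14, D→#4 12
  transport cost 51, fixed 15 → total 66.
Compare {#1, #4}: transport cost 50 + fixed 23 = 73.
Compare {#1, #3, #4}: transport cost 49 + fixed 29 = 78.
Compare {#2, #3, #4}: transport cost 51 + fixed 27 = 78.
All other subsets cost ≥ 73. Minimum total cost: 66.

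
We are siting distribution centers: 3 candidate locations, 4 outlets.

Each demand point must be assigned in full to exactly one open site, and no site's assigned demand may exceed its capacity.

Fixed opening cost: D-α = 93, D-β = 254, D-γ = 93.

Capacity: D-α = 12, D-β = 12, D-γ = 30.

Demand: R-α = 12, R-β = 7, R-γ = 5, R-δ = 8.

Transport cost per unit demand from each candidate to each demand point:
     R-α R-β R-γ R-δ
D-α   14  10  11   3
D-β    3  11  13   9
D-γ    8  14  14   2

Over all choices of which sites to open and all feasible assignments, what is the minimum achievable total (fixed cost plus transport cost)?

Open {D-α, D-γ}; cheapest assignment that respects the capacities:
  D-α (cap 12, load 12): R-β, R-γ — cost 7×10 + 5×11 = 125
  D-γ (cap 30, load 20): R-α, R-δ — cost 12×8 + 8×2 = 112
  Shipping 237, fixed 186 → total 423.
  Any other capacity-feasible assignment to {D-α, D-γ} ships for at least 237.
Compare {D-β, D-γ}: its best feasible assignment gives total 567.
Compare {D-α, D-β, D-γ}: its best feasible assignment gives total 617.
Every other set of open sites that can feasibly serve all demand totals ≥ 567 even under its best assignment. Minimum: 423.

423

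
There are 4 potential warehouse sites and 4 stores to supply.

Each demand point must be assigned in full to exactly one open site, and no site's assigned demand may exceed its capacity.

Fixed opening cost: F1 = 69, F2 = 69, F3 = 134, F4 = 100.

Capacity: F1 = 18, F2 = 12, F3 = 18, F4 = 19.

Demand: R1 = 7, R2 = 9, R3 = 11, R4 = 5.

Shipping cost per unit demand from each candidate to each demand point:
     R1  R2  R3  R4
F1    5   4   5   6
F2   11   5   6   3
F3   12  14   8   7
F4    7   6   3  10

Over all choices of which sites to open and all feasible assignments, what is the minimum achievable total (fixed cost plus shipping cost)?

Open {F1, F4}; cheapest assignment that respects the capacities:
  F1 (cap 18, load 14): R2, R4 — cost 9×4 + 5×6 = 66
  F4 (cap 19, load 18): R1, R3 — cost 7×7 + 11×3 = 82
  Shipping 148, fixed 169 → total 317.
  Any other capacity-feasible assignment to {F1, F4} ships for at least 148.
Compare {F1, F2, F4}: its best feasible assignment gives total 357.
Compare {F1, F3}: its best feasible assignment gives total 397.
Every other set of open sites that can feasibly serve all demand totals ≥ 357 even under its best assignment. Minimum: 317.

317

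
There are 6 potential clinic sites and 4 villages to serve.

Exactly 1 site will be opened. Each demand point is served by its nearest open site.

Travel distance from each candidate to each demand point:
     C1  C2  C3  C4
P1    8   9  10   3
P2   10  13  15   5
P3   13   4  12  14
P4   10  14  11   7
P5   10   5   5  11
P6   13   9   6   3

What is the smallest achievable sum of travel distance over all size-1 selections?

Open {P1}.
  C1→P1 8, C2→P1 9, C3→P1 10, C4→P1 3  ⇒ total 30.
Compare {P5}: total 31.
Compare {P6}: total 31.
No size-1 selection does better; minimum is 30.

30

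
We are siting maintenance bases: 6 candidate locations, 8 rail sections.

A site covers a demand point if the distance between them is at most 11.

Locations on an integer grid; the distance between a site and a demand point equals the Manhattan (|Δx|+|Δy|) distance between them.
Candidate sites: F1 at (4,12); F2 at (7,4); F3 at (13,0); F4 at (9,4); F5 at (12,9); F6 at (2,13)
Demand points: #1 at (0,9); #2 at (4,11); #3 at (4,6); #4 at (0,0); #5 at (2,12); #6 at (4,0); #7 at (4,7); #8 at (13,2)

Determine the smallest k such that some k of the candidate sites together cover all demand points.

2

Coverage sets (demand points within 11 of each site):
  F1: {#1, #2, #3, #5, #7}
  F2: {#2, #3, #4, #6, #7, #8}
  F3: {#6, #8}
  F4: {#3, #6, #7, #8}
  F5: {#2, #3, #7, #8}
  F6: {#1, #2, #3, #5, #7}
No single site covers all 8 demand points.
But {F1, F2} covers everything, so the minimum is 2.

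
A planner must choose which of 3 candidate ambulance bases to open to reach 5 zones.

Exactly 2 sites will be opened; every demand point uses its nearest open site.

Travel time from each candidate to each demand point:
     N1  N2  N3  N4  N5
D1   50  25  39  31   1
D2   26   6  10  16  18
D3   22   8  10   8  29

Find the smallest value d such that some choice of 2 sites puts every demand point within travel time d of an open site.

Open {D1, D3}.
  Farthest demand point is N1 at travel time 22 (to D3); all others are ≤ 22.
With {D2, D3} the worst case is 22.
With {D1, D2} the worst case is 26.
No size-2 selection achieves below 22.

22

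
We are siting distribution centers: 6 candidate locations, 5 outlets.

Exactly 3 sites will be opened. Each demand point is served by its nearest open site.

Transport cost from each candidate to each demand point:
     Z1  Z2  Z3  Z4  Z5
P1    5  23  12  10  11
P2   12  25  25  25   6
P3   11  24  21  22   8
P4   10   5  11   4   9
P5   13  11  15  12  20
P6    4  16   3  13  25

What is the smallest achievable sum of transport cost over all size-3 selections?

22

Open {P2, P4, P6}.
  Z1→P6 4, Z2→P4 5, Z3→P6 3, Z4→P4 4, Z5→P2 6  ⇒ total 22.
Compare {P3, P4, P6}: total 24.
Compare {P1, P4, P6}: total 25.
No size-3 selection does better; minimum is 22.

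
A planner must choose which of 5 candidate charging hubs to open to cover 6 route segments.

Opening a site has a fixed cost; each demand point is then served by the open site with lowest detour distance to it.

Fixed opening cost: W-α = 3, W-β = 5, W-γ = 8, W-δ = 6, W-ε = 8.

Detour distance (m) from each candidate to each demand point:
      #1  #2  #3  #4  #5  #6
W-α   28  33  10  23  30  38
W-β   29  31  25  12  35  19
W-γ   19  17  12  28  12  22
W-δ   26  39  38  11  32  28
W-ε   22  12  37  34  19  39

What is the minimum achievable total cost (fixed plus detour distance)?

104

Open {W-β, W-γ}: assign each demand point to its cheapest open site.
  #1→W-γ 19, #2→W-γ 17, #3→W-γ 12, #4→W-β 12, #5→W-γ 12, #6→W-β 19
  detour distance 91, fixed 13 → total 104.
Compare {W-α, W-β, W-γ}: detour distance 89 + fixed 16 = 105.
Compare {W-γ, W-δ}: detour distance 93 + fixed 14 = 107.
Compare {W-β, W-γ, W-ε}: detour distance 86 + fixed 21 = 107.
All other subsets cost ≥ 105. Minimum total cost: 104.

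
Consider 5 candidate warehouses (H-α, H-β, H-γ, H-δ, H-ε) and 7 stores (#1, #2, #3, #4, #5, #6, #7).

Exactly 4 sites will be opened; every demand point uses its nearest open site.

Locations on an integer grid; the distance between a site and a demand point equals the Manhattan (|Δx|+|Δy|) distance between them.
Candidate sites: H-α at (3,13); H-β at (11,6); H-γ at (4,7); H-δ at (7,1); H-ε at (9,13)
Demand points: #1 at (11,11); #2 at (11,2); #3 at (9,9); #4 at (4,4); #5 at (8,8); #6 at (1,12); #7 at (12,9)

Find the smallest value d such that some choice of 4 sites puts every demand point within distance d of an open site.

Open {H-α, H-β, H-γ, H-δ}.
  Farthest demand point is #1 at distance 5 (to H-β); all others are ≤ 5.
With {H-α, H-β, H-γ, H-ε} the worst case is 5.
With {H-α, H-β, H-δ, H-ε} the worst case is 6.
No size-4 selection achieves below 5.

5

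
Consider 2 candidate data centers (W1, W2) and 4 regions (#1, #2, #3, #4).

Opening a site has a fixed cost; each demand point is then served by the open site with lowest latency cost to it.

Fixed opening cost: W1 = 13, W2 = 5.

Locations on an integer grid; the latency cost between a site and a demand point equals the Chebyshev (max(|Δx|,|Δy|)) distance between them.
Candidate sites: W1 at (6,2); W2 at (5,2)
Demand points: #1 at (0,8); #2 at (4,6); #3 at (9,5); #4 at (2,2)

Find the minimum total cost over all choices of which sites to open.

22

Open {W2}: assign each demand point to its cheapest open site.
  #1→W2 6, #2→W2 4, #3→W2 4, #4→W2 3
  latency cost 17, fixed 5 → total 22.
Compare {W1}: latency cost 17 + fixed 13 = 30.
Compare {W1, W2}: latency cost 16 + fixed 18 = 34.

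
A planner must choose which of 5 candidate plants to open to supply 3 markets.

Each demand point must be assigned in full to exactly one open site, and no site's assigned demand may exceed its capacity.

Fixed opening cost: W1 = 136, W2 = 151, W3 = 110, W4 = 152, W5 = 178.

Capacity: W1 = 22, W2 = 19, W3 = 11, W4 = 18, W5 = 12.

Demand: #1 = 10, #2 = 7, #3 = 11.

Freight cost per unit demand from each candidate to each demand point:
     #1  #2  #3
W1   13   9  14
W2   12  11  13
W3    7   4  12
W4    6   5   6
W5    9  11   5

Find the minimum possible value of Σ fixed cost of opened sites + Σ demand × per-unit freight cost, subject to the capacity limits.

433

Open {W3, W4}; cheapest assignment that respects the capacities:
  W3 (cap 11, load 10): #1 — cost 10×7 = 70
  W4 (cap 18, load 18): #2, #3 — cost 7×5 + 11×6 = 101
  Shipping 171, fixed 262 → total 433.
  Any other capacity-feasible assignment to {W3, W4} ships for at least 171.
Compare {W4, W5}: its best feasible assignment gives total 480.
Compare {W1, W4}: its best feasible assignment gives total 519.
Every other set of open sites that can feasibly serve all demand totals ≥ 480 even under its best assignment. Minimum: 433.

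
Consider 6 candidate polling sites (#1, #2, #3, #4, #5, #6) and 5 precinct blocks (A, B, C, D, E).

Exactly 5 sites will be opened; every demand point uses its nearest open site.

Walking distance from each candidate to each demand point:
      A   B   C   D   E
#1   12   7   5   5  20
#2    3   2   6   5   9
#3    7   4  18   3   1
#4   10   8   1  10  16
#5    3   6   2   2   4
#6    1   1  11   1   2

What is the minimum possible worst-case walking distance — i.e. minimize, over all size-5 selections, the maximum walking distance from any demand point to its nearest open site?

1

Open {#1, #2, #3, #4, #6}.
  Farthest demand point is A at walking distance 1 (to #6); all others are ≤ 1.
With {#1, #3, #4, #5, #6} the worst case is 1.
With {#2, #3, #4, #5, #6} the worst case is 1.
No size-5 selection achieves below 1.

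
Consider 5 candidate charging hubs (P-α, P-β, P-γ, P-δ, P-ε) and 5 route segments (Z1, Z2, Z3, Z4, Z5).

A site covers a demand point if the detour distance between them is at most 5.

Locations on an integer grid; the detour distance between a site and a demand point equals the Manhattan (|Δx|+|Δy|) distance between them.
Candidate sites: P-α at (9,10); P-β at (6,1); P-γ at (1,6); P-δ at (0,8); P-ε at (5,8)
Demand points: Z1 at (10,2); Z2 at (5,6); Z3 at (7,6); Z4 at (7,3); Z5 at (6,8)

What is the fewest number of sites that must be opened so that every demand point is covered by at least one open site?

Coverage sets (demand points within 5 of each site):
  P-α: {Z5}
  P-β: {Z1, Z4}
  P-γ: {Z2}
  P-δ: {}
  P-ε: {Z2, Z3, Z5}
No single site covers all 5 demand points.
But {P-β, P-ε} covers everything, so the minimum is 2.

2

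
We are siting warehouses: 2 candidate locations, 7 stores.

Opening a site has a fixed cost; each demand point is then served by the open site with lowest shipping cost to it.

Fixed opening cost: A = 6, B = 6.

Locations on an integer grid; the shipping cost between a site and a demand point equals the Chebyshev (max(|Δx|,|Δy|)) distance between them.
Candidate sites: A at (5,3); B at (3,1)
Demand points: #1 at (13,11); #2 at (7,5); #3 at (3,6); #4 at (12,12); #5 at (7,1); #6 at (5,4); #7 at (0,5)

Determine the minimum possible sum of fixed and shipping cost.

Open {A}: assign each demand point to its cheapest open site.
  #1→A 8, #2→A 2, #3→A 3, #4→A 9, #5→A 2, #6→A 1, #7→A 5
  shipping cost 30, fixed 6 → total 36.
Compare {A, B}: shipping cost 29 + fixed 12 = 41.
Compare {B}: shipping cost 41 + fixed 6 = 47.

36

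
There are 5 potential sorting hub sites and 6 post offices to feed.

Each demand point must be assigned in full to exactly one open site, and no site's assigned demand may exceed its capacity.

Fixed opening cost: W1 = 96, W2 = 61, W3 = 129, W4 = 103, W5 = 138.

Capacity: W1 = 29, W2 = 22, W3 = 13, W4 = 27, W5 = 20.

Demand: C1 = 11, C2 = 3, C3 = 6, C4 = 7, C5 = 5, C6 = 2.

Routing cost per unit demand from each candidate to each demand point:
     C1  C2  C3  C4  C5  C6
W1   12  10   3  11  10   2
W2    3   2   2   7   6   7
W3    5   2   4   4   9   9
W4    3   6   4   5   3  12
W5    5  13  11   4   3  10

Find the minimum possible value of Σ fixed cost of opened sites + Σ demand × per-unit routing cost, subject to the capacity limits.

Open {W2, W4}; cheapest assignment that respects the capacities:
  W2 (cap 22, load 22): C1, C2, C3, C6 — cost 11×3 + 3×2 + 6×2 + 2×7 = 65
  W4 (cap 27, load 12): C4, C5 — cost 7×5 + 5×3 = 50
  Shipping 115, fixed 164 → total 279.
  Any other capacity-feasible assignment to {W2, W4} ships for at least 115.
Compare {W2, W5}: its best feasible assignment gives total 307.
Compare {W1, W2}: its best feasible assignment gives total 317.
Every other set of open sites that can feasibly serve all demand totals ≥ 307 even under its best assignment. Minimum: 279.

279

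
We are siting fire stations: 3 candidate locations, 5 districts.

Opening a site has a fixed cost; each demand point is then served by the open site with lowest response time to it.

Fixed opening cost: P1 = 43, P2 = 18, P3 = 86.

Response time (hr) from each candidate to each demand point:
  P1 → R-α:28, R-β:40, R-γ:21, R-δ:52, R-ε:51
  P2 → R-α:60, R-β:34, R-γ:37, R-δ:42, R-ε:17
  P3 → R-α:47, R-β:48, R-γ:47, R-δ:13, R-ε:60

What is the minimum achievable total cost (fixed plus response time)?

203

Open {P1, P2}: assign each demand point to its cheapest open site.
  R-α→P1 28, R-β→P2 34, R-γ→P1 21, R-δ→P2 42, R-ε→P2 17
  response time 142, fixed 61 → total 203.
Compare {P2}: response time 190 + fixed 18 = 208.
Compare {P1}: response time 192 + fixed 43 = 235.
Compare {P2, P3}: response time 148 + fixed 104 = 252.
All other subsets cost ≥ 208. Minimum total cost: 203.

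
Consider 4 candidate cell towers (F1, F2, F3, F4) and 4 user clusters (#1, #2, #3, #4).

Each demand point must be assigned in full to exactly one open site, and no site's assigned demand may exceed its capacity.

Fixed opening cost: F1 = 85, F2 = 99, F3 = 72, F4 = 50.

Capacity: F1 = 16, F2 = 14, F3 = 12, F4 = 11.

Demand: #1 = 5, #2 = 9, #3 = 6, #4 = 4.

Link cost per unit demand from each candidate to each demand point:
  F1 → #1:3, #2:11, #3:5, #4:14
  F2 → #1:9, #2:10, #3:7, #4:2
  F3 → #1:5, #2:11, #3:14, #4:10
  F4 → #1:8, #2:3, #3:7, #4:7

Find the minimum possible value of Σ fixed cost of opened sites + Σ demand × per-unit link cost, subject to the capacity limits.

Open {F1, F4}; cheapest assignment that respects the capacities:
  F1 (cap 16, load 15): #1, #3, #4 — cost 5×3 + 6×5 + 4×14 = 101
  F4 (cap 11, load 9): #2 — cost 9×3 = 27
  Shipping 128, fixed 135 → total 263.
  Any other capacity-feasible assignment to {F1, F4} ships for at least 128.
Compare {F1, F2, F4}: its best feasible assignment gives total 314.
Compare {F1, F3, F4}: its best feasible assignment gives total 319.
Every other set of open sites that can feasibly serve all demand totals ≥ 314 even under its best assignment. Minimum: 263.

263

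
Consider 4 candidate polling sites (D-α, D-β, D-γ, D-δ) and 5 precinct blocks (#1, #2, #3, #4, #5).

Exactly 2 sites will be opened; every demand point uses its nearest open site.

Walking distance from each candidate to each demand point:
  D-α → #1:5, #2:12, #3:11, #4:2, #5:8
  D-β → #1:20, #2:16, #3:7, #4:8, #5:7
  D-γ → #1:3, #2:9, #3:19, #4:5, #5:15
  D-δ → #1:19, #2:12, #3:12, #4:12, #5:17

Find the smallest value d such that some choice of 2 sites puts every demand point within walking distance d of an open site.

Open {D-β, D-γ}.
  Farthest demand point is #2 at walking distance 9 (to D-γ); all others are ≤ 9.
With {D-α, D-γ} the worst case is 11.
With {D-α, D-β} the worst case is 12.
No size-2 selection achieves below 9.

9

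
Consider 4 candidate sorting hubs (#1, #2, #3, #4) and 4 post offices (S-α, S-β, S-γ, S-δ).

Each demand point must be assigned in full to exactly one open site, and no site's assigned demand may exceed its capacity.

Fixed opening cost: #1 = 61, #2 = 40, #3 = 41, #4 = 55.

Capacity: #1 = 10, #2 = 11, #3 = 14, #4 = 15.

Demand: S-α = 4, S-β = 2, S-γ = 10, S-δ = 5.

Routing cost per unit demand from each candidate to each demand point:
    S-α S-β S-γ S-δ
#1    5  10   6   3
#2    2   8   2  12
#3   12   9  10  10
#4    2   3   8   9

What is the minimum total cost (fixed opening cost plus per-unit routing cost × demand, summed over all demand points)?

Open {#2, #4}; cheapest assignment that respects the capacities:
  #2 (cap 11, load 10): S-γ — cost 10×2 = 20
  #4 (cap 15, load 11): S-α, S-β, S-δ — cost 4×2 + 2×3 + 5×9 = 59
  Shipping 79, fixed 95 → total 174.
  Any other capacity-feasible assignment to {#2, #4} ships for at least 79.
Compare {#1, #2, #4}: its best feasible assignment gives total 205.
Compare {#1, #2, #3}: its best feasible assignment gives total 215.
Every other set of open sites that can feasibly serve all demand totals ≥ 205 even under its best assignment. Minimum: 174.

174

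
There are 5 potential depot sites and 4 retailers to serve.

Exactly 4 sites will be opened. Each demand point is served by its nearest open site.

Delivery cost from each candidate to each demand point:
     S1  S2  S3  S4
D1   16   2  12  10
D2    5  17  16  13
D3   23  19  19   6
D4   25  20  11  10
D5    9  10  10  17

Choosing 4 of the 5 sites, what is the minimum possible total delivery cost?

23

Open {D1, D2, D3, D5}.
  S1→D2 5, S2→D1 2, S3→D5 10, S4→D3 6  ⇒ total 23.
Compare {D1, D2, D3, D4}: total 24.
Compare {D1, D2, D4, D5}: total 27.
No size-4 selection does better; minimum is 23.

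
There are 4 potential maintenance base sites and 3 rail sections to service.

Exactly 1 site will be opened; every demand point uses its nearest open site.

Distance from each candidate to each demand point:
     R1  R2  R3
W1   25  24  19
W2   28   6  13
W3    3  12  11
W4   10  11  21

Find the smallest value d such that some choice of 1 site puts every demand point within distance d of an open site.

12

Open {W3}.
  Farthest demand point is R2 at distance 12 (to W3); all others are ≤ 12.
With {W4} the worst case is 21.
With {W1} the worst case is 25.
No size-1 selection achieves below 12.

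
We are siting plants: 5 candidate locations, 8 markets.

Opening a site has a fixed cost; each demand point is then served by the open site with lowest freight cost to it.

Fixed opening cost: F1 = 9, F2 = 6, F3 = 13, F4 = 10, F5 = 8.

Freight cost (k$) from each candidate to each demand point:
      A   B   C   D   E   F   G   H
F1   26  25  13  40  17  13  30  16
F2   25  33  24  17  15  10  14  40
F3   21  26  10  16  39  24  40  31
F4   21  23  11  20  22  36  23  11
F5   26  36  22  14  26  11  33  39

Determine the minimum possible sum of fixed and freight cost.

Open {F2, F4}: assign each demand point to its cheapest open site.
  A→F4 21, B→F4 23, C→F4 11, D→F2 17, E→F2 15, F→F2 10, G→F2 14, H→F4 11
  freight cost 122, fixed 16 → total 138.
Compare {F2, F4, F5}: freight cost 119 + fixed 24 = 143.
Compare {F1, F2, F4}: freight cost 122 + fixed 25 = 147.
Compare {F2, F3, F4}: freight cost 120 + fixed 29 = 149.
All other subsets cost ≥ 143. Minimum total cost: 138.

138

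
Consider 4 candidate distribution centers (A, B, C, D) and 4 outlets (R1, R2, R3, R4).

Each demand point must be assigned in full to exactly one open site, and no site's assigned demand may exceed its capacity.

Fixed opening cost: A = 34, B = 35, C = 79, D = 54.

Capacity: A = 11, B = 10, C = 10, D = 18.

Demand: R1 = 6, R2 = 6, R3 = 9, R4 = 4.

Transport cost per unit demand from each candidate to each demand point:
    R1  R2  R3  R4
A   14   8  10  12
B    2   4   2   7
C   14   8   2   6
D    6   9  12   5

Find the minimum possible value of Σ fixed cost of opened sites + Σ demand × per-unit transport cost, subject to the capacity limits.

Open {B, D}; cheapest assignment that respects the capacities:
  B (cap 10, load 9): R3 — cost 9×2 = 18
  D (cap 18, load 16): R1, R2, R4 — cost 6×6 + 6×9 + 4×5 = 110
  Shipping 128, fixed 89 → total 217.
  Any other capacity-feasible assignment to {B, D} ships for at least 128.
Compare {A, B, D}: its best feasible assignment gives total 245.
Compare {A, B, C}: its best feasible assignment gives total 254.
Every other set of open sites that can feasibly serve all demand totals ≥ 245 even under its best assignment. Minimum: 217.

217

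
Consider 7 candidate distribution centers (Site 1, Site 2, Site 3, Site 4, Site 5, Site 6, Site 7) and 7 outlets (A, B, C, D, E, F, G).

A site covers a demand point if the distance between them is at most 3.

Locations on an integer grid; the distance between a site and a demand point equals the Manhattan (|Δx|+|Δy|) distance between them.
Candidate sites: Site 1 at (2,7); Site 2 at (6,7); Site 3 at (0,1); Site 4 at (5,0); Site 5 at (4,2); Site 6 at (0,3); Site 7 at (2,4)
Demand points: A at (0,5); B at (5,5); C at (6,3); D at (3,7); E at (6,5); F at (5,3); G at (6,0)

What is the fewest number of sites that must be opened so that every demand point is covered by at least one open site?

4

Coverage sets (demand points within 3 of each site):
  Site 1: {D}
  Site 2: {B, D, E}
  Site 3: {}
  Site 4: {F, G}
  Site 5: {C, F}
  Site 6: {A}
  Site 7: {A}
No 3 sites suffice: every size-3 union leaves at least one demand point uncovered.
But {Site 2, Site 4, Site 5, Site 6} covers everything, so the minimum is 4.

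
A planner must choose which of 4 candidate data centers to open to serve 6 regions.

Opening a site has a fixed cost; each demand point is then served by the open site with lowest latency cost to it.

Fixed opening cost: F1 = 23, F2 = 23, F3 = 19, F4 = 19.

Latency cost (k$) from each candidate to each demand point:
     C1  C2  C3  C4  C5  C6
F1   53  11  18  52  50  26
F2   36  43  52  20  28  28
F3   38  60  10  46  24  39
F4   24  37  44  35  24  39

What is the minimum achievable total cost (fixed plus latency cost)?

Open {F1, F4}: assign each demand point to its cheapest open site.
  C1→F4 24, C2→F1 11, C3→F1 18, C4→F4 35, C5→F4 24, C6→F1 26
  latency cost 138, fixed 42 → total 180.
Compare {F1, F2}: latency cost 139 + fixed 46 = 185.
Compare {F1, F2, F4}: latency cost 123 + fixed 65 = 188.
Compare {F1, F3, F4}: latency cost 130 + fixed 61 = 191.
All other subsets cost ≥ 185. Minimum total cost: 180.

180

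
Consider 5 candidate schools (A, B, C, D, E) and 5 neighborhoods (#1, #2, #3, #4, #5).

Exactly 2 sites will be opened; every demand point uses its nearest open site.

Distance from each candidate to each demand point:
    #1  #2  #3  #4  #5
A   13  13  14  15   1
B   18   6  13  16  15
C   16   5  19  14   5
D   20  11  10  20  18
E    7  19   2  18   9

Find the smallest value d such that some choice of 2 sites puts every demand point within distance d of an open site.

14

Open {A, C}.
  Farthest demand point is #3 at distance 14 (to A); all others are ≤ 14.
With {C, E} the worst case is 14.
With {A, B} the worst case is 15.
No size-2 selection achieves below 14.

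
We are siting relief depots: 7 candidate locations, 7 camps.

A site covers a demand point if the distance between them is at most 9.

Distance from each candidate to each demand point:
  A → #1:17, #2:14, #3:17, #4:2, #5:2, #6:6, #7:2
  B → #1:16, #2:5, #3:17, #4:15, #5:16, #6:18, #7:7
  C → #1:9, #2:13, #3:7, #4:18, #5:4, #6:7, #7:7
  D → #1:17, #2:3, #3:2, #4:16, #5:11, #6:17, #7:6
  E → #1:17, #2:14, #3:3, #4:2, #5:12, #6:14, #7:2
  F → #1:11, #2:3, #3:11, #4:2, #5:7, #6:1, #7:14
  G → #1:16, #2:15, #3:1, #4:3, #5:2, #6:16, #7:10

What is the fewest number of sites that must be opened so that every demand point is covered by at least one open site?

Coverage sets (demand points within 9 of each site):
  A: {#4, #5, #6, #7}
  B: {#2, #7}
  C: {#1, #3, #5, #6, #7}
  D: {#2, #3, #7}
  E: {#3, #4, #7}
  F: {#2, #4, #5, #6}
  G: {#3, #4, #5}
No single site covers all 7 demand points.
But {C, F} covers everything, so the minimum is 2.

2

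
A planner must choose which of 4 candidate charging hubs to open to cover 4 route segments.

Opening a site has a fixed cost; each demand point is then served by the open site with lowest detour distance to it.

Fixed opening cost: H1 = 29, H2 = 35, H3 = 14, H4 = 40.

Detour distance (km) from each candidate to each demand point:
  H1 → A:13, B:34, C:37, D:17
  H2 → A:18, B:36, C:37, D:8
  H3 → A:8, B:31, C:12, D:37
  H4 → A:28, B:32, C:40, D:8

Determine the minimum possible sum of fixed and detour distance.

102

Open {H3}: assign each demand point to its cheapest open site.
  A→H3 8, B→H3 31, C→H3 12, D→H3 37
  detour distance 88, fixed 14 → total 102.
Compare {H2, H3}: detour distance 59 + fixed 49 = 108.
Compare {H1, H3}: detour distance 68 + fixed 43 = 111.
Compare {H3, H4}: detour distance 59 + fixed 54 = 113.
All other subsets cost ≥ 108. Minimum total cost: 102.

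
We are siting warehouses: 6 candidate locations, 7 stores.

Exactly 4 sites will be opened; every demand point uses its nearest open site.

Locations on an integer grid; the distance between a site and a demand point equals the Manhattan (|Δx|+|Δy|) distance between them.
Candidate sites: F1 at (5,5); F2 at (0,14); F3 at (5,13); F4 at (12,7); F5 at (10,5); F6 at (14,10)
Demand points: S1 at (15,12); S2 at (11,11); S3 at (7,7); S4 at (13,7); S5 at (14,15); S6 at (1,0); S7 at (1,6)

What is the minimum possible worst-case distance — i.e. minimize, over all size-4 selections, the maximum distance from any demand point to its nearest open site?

Open {F1, F2, F3, F6}.
  Farthest demand point is S6 at distance 9 (to F1); all others are ≤ 9.
With {F1, F2, F4, F6} the worst case is 9.
With {F1, F2, F5, F6} the worst case is 9.
No size-4 selection achieves below 9.

9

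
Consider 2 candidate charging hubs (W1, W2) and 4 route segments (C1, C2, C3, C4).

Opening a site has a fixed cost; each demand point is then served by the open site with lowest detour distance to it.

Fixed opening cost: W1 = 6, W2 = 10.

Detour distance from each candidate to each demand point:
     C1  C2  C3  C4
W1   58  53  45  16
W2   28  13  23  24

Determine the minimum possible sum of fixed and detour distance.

96

Open {W1, W2}: assign each demand point to its cheapest open site.
  C1→W2 28, C2→W2 13, C3→W2 23, C4→W1 16
  detour distance 80, fixed 16 → total 96.
Compare {W2}: detour distance 88 + fixed 10 = 98.
Compare {W1}: detour distance 172 + fixed 6 = 178.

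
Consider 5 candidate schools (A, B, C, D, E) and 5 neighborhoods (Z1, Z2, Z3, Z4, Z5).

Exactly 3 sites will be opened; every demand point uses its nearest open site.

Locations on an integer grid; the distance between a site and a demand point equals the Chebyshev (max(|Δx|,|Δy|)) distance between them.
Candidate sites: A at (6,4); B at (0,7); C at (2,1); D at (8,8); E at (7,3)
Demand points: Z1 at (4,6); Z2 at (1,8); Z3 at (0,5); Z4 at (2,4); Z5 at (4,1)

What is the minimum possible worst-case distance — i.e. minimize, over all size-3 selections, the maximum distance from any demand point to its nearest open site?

3

Open {A, B, C}.
  Farthest demand point is Z4 at distance 3 (to B); all others are ≤ 3.
With {A, B, D} the worst case is 3.
With {A, B, E} the worst case is 3.
No size-3 selection achieves below 3.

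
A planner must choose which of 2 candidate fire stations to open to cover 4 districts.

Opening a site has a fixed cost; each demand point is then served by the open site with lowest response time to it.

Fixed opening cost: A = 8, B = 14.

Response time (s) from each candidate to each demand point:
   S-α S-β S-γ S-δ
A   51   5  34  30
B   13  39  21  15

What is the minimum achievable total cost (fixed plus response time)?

76

Open {A, B}: assign each demand point to its cheapest open site.
  S-α→B 13, S-β→A 5, S-γ→B 21, S-δ→B 15
  response time 54, fixed 22 → total 76.
Compare {B}: response time 88 + fixed 14 = 102.
Compare {A}: response time 120 + fixed 8 = 128.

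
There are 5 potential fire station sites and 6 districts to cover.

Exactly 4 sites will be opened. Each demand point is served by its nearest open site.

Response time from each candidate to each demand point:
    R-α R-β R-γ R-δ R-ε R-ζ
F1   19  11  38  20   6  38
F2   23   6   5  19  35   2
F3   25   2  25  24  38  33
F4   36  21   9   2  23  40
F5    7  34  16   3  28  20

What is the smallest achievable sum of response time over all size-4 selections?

25

Open {F1, F2, F3, F5}.
  R-α→F5 7, R-β→F3 2, R-γ→F2 5, R-δ→F5 3, R-ε→F1 6, R-ζ→F2 2  ⇒ total 25.
Compare {F1, F2, F4, F5}: total 28.
Compare {F1, F2, F3, F4}: total 36.
No size-4 selection does better; minimum is 25.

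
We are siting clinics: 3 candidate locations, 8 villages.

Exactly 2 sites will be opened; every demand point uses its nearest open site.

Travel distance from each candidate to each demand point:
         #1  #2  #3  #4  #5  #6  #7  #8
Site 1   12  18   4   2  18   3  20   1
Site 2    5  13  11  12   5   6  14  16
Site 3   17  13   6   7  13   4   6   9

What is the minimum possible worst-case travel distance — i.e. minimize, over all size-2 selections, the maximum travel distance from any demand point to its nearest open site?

Open {Site 1, Site 3}.
  Farthest demand point is #2 at travel distance 13 (to Site 3); all others are ≤ 13.
With {Site 2, Site 3} the worst case is 13.
With {Site 1, Site 2} the worst case is 14.
No size-2 selection achieves below 13.

13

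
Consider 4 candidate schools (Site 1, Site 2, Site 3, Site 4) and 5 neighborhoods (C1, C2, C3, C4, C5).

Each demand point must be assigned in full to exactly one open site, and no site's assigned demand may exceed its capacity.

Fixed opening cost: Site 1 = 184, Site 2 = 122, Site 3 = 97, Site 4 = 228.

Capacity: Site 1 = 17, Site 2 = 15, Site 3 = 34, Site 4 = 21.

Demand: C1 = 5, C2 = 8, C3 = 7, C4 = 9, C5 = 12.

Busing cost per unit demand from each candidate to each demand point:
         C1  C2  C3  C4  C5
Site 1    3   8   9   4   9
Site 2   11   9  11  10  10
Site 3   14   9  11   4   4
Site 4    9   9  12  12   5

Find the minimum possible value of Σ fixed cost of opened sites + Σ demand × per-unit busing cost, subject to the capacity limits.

507

Open {Site 2, Site 3}; cheapest assignment that respects the capacities:
  Site 2 (cap 15, load 13): C1, C2 — cost 5×11 + 8×9 = 127
  Site 3 (cap 34, load 28): C3, C4, C5 — cost 7×11 + 9×4 + 12×4 = 161
  Shipping 288, fixed 219 → total 507.
  Any other capacity-feasible assignment to {Site 2, Site 3} ships for at least 288.
Compare {Site 1, Site 3}: its best feasible assignment gives total 515.
Compare {Site 3, Site 4}: its best feasible assignment gives total 603.
Every other set of open sites that can feasibly serve all demand totals ≥ 515 even under its best assignment. Minimum: 507.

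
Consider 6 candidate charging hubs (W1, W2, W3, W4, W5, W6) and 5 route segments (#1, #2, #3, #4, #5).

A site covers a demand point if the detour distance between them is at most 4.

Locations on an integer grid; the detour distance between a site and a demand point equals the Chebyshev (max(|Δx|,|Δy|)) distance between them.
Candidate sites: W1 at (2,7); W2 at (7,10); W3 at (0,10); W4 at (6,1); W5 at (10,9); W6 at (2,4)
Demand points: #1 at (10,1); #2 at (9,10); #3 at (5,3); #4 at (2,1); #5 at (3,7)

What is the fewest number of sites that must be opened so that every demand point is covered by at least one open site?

Coverage sets (demand points within 4 of each site):
  W1: {#3, #5}
  W2: {#2, #5}
  W3: {#5}
  W4: {#1, #3, #4}
  W5: {#2}
  W6: {#3, #4, #5}
No single site covers all 5 demand points.
But {W2, W4} covers everything, so the minimum is 2.

2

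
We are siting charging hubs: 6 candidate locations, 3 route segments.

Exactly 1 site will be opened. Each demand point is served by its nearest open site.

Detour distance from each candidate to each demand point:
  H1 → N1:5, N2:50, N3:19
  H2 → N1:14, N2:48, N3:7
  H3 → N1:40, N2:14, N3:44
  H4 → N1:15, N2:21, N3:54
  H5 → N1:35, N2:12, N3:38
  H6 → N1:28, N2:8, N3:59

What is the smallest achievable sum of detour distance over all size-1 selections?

69

Open {H2}.
  N1→H2 14, N2→H2 48, N3→H2 7  ⇒ total 69.
Compare {H1}: total 74.
Compare {H5}: total 85.
No size-1 selection does better; minimum is 69.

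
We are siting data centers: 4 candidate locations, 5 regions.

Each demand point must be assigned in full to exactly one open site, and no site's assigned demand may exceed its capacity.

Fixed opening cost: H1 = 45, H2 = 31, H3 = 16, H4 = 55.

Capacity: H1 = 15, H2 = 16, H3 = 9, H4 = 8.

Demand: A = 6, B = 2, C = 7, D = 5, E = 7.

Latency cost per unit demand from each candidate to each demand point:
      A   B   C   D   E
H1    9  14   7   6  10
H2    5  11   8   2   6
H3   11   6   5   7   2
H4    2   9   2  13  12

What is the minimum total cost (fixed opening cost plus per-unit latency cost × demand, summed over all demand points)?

Open {H2, H3, H4}; cheapest assignment that respects the capacities:
  H2 (cap 16, load 11): A, D — cost 6×5 + 5×2 = 40
  H3 (cap 9, load 9): B, E — cost 2×6 + 7×2 = 26
  H4 (cap 8, load 7): C — cost 7×2 = 14
  Shipping 80, fixed 102 → total 182.
  Any other capacity-feasible assignment to {H2, H3, H4} ships for at least 80.
Compare {H1, H2, H3}: its best feasible assignment gives total 207.
Compare {H1, H2, H3, H4}: its best feasible assignment gives total 227.
Every other set of open sites that can feasibly serve all demand totals ≥ 207 even under its best assignment. Minimum: 182.

182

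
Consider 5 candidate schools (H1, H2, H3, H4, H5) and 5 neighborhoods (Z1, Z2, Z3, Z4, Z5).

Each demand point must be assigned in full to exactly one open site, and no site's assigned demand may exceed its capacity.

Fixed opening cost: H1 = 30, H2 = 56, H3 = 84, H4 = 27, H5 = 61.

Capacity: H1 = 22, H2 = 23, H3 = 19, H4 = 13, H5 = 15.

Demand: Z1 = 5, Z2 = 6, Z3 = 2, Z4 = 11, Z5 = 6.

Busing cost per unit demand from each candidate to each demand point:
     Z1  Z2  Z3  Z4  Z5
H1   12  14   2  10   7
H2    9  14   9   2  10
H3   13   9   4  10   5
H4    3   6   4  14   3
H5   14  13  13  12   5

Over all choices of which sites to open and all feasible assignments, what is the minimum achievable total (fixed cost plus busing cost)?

222

Open {H2, H4}; cheapest assignment that respects the capacities:
  H2 (cap 23, load 18): Z1, Z3, Z4 — cost 5×9 + 2×9 + 11×2 = 85
  H4 (cap 13, load 12): Z2, Z5 — cost 6×6 + 6×3 = 54
  Shipping 139, fixed 83 → total 222.
  Any other capacity-feasible assignment to {H2, H4} ships for at least 139.
Compare {H1, H2, H4}: its best feasible assignment gives total 232.
Compare {H2, H4, H5}: its best feasible assignment gives total 255.
Every other set of open sites that can feasibly serve all demand totals ≥ 232 even under its best assignment. Minimum: 222.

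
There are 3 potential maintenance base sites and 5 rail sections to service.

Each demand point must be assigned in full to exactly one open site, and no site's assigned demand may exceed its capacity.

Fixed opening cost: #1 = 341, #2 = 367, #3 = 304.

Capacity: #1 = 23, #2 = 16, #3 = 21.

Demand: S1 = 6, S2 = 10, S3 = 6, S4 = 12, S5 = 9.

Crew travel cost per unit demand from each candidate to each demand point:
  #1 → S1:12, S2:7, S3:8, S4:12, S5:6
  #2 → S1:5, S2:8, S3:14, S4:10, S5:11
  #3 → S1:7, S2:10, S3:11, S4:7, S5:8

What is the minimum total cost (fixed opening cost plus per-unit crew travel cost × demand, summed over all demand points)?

Open {#1, #3}; cheapest assignment that respects the capacities:
  #1 (cap 23, load 22): S1, S2, S3 — cost 6×12 + 10×7 + 6×8 = 190
  #3 (cap 21, load 21): S4, S5 — cost 12×7 + 9×8 = 156
  Shipping 346, fixed 645 → total 991.
  Any other capacity-feasible assignment to {#1, #3} ships for at least 346.
Compare {#1, #2, #3}: its best feasible assignment gives total 1308.
Every other set of open sites that can feasibly serve all demand totals ≥ 1308 even under its best assignment. Minimum: 991.

991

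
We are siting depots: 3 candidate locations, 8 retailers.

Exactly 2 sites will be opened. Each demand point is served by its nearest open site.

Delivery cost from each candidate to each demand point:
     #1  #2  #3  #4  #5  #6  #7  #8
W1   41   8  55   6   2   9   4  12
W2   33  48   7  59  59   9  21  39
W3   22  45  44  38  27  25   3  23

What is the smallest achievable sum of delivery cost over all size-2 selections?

81

Open {W1, W2}.
  #1→W2 33, #2→W1 8, #3→W2 7, #4→W1 6, #5→W1 2, #6→W1 9, #7→W1 4, #8→W1 12  ⇒ total 81.
Compare {W1, W3}: total 106.
Compare {W2, W3}: total 174.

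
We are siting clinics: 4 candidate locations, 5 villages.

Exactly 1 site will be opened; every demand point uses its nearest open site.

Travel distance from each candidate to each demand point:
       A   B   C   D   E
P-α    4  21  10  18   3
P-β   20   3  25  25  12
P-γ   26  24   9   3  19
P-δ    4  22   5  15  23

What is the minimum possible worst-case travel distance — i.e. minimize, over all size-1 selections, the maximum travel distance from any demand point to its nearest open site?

21

Open {P-α}.
  Farthest demand point is B at travel distance 21 (to P-α); all others are ≤ 21.
With {P-δ} the worst case is 23.
With {P-β} the worst case is 25.
No size-1 selection achieves below 21.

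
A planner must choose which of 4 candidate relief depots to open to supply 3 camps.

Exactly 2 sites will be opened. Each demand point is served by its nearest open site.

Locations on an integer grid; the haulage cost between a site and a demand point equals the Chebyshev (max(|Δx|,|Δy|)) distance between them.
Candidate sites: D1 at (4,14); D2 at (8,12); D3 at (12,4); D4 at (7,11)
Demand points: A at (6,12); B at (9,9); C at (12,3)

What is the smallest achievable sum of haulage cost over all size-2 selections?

Open {D3, D4}.
  A→D4 1, B→D4 2, C→D3 1  ⇒ total 4.
Compare {D2, D3}: total 6.
Compare {D1, D3}: total 8.
No size-2 selection does better; minimum is 4.

4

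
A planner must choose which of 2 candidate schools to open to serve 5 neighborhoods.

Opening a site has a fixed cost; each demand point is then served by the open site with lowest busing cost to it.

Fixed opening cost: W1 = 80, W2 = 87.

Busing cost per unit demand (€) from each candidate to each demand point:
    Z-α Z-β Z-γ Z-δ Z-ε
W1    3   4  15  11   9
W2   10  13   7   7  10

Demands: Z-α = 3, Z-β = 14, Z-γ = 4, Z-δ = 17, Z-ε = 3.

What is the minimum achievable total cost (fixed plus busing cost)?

Open {W1, W2}: assign each demand point to its cheapest open site.
  Z-α→W1 3×3=9, Z-β→W1 14×4=56, Z-γ→W2 4×7=28, Z-δ→W2 17×7=119, Z-ε→W1 3×9=27
  busing cost 239, fixed 167 → total 406.
Compare {W1}: busing cost 339 + fixed 80 = 419.
Compare {W2}: busing cost 389 + fixed 87 = 476.

406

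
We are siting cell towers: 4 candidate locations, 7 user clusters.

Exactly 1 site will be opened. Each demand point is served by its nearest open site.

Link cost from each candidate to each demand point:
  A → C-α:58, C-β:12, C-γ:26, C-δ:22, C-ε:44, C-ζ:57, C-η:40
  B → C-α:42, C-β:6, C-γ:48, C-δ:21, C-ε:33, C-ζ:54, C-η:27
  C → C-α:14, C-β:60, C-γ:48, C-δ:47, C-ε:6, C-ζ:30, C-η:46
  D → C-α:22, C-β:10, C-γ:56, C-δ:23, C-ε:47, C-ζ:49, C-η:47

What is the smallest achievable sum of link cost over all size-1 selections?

Open {B}.
  C-α→B 42, C-β→B 6, C-γ→B 48, C-δ→B 21, C-ε→B 33, C-ζ→B 54, C-η→B 27  ⇒ total 231.
Compare {C}: total 251.
Compare {D}: total 254.
No size-1 selection does better; minimum is 231.

231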